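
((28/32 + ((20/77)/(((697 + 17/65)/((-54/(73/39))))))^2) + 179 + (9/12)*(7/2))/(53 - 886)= -0.22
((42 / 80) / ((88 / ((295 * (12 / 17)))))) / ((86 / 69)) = 256473 / 257312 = 1.00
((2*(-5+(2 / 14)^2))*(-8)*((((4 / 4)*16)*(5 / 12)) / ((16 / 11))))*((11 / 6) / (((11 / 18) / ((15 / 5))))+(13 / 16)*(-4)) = 308660 / 147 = 2099.73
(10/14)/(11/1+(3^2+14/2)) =5/189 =0.03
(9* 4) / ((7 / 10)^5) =3600000 / 16807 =214.20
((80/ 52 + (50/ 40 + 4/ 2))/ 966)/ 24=83/ 401856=0.00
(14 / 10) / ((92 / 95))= 133 / 92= 1.45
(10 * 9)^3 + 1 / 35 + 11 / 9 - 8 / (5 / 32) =229619266 / 315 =728950.05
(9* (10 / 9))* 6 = 60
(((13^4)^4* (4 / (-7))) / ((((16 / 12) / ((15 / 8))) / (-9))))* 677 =182447252988890164704585 / 56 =3257986660515895798296.16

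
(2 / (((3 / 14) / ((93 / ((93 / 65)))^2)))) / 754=4550 / 87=52.30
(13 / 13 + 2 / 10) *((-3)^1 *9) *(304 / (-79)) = 49248 / 395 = 124.68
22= 22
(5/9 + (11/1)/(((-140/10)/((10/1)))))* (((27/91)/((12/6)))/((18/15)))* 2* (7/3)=-1150/273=-4.21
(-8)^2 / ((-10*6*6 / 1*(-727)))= 8 / 32715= 0.00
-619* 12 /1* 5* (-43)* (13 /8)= 5190315 /2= 2595157.50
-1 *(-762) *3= 2286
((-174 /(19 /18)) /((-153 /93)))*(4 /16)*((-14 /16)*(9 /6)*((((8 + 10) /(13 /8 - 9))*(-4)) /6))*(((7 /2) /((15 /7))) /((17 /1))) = -8325639 /1619845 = -5.14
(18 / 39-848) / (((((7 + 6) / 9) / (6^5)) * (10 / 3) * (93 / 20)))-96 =-1542670368 / 5239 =-294458.94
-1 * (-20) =20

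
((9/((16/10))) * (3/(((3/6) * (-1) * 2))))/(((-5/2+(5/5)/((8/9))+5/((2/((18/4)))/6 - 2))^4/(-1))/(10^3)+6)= -1974136320000/672821352239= -2.93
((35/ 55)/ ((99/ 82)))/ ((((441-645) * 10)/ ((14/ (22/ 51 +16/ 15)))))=-2009/ 831996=-0.00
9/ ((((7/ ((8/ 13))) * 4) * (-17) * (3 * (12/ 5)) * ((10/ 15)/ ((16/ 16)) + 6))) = -3/ 12376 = -0.00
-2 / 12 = -0.17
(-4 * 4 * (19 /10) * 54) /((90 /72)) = -32832 /25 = -1313.28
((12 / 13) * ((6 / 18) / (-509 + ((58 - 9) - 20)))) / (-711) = 1 / 1109160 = 0.00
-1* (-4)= 4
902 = 902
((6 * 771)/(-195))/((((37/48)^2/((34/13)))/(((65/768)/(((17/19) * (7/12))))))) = -2109456/124579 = -16.93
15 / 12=5 / 4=1.25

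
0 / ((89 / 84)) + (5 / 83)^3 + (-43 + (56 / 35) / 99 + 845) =226998357301 / 283034565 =802.02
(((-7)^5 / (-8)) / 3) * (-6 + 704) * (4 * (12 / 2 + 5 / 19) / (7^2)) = 249914.61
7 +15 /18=47 /6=7.83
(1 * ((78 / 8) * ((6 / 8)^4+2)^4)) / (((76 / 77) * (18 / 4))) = 123780676220201 / 1958505086976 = 63.20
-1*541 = -541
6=6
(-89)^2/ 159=7921/ 159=49.82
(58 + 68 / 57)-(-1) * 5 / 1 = 3659 / 57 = 64.19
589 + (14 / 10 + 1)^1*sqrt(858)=12*sqrt(858) / 5 + 589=659.30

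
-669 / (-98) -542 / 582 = 168121 / 28518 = 5.90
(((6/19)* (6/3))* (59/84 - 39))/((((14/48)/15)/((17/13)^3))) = -5689843560/2045407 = -2781.77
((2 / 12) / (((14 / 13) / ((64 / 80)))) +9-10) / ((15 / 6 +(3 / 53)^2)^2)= -2903697008 / 20765636745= -0.14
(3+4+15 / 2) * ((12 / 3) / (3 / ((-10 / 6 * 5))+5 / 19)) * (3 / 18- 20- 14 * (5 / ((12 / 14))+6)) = 5110525 / 46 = 111098.37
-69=-69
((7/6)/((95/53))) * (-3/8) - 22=-33811/1520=-22.24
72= 72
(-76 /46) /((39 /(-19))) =0.80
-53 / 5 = -10.60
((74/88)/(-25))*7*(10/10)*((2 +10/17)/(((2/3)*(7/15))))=-333/170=-1.96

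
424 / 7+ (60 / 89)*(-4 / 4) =37316 / 623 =59.90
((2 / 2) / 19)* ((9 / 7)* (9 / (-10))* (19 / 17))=-81 / 1190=-0.07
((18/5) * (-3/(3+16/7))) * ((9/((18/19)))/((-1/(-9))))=-32319/185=-174.70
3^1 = 3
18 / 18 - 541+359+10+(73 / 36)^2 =-216287 / 1296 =-166.89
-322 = -322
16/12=4/3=1.33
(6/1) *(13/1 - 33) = -120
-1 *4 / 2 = -2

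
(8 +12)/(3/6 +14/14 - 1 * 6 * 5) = -40/57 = -0.70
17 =17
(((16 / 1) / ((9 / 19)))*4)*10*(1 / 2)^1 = 6080 / 9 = 675.56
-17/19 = -0.89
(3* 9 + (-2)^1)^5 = 9765625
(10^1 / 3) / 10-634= -1901 / 3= -633.67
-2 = -2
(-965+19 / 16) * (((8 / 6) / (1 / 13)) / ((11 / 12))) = -200473 / 11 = -18224.82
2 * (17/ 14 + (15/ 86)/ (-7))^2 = 256328/ 90601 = 2.83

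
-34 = -34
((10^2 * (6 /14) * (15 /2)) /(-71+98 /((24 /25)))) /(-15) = -1800 /2611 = -0.69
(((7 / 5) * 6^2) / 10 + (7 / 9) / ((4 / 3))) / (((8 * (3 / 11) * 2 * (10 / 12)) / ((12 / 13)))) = 1.43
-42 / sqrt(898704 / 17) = -7 * sqrt(17) / 158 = -0.18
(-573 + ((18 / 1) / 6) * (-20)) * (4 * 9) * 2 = -45576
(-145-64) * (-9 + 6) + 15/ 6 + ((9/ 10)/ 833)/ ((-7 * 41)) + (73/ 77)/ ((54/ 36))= 630.13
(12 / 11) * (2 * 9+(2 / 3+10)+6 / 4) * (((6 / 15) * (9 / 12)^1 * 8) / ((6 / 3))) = 2172 / 55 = 39.49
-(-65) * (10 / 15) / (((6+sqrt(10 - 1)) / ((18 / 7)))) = 260 / 21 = 12.38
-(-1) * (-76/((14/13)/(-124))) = 61256/7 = 8750.86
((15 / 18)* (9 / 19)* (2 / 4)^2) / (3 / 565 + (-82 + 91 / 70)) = -565 / 462004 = -0.00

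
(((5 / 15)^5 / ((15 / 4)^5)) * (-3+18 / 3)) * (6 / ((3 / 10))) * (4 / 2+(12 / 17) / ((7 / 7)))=188416 / 209131875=0.00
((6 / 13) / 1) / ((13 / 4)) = 24 / 169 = 0.14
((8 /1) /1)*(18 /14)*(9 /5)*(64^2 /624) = 55296 /455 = 121.53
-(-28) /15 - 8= -92 /15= -6.13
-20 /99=-0.20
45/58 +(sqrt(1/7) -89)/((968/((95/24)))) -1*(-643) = 95*sqrt(7)/162624 +433484629/673728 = 643.41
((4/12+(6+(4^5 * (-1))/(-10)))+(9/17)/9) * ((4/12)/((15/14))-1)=-860002/11475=-74.95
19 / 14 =1.36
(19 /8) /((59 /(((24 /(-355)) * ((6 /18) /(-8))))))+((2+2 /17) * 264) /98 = 796260947 /139577480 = 5.70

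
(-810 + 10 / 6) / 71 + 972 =960.62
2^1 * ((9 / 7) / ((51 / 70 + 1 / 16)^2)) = 806400 / 196249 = 4.11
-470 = -470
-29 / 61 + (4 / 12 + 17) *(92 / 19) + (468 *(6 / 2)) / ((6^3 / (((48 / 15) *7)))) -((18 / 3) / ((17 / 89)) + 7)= 190.64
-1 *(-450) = 450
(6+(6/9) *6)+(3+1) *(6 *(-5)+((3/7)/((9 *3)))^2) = -436586/3969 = -110.00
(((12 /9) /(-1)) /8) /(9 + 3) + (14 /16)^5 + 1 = 442079 /294912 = 1.50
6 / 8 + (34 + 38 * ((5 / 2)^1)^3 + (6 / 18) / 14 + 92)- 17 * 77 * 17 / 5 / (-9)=382736 / 315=1215.03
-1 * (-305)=305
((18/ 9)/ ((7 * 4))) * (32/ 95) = 16/ 665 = 0.02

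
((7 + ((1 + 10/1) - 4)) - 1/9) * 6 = 250/3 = 83.33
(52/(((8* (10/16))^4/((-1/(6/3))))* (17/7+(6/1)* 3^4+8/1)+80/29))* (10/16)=-2639/50387276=-0.00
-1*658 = -658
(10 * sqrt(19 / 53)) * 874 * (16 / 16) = 8740 * sqrt(1007) / 53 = 5232.99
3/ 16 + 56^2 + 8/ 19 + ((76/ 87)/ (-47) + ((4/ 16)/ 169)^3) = 75278082508863263/ 23999975553216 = 3136.59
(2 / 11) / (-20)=-1 / 110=-0.01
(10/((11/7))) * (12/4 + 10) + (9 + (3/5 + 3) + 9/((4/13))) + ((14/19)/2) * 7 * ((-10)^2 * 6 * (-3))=-18883267/4180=-4517.53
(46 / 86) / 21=23 / 903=0.03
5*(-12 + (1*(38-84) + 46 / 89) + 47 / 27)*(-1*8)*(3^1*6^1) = 10715920 / 267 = 40134.53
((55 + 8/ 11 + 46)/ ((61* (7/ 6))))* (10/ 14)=33570/ 32879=1.02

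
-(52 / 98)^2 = -676 / 2401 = -0.28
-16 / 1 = -16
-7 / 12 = -0.58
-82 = -82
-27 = -27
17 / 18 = 0.94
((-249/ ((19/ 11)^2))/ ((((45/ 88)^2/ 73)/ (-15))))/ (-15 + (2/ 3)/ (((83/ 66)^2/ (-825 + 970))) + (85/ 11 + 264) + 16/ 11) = 1094.53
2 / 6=1 / 3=0.33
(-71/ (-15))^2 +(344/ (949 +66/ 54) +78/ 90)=5684359/ 240525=23.63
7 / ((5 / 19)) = 133 / 5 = 26.60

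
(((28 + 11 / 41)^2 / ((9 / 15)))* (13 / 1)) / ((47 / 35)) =12893.22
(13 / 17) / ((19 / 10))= 130 / 323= 0.40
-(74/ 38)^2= -3.79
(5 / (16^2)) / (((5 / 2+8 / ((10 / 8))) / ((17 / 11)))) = 425 / 125312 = 0.00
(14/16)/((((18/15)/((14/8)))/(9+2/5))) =2303/192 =11.99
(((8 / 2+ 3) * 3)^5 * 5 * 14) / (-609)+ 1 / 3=-40840981 / 87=-469436.56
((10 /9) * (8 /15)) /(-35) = -16 /945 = -0.02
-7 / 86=-0.08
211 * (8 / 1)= 1688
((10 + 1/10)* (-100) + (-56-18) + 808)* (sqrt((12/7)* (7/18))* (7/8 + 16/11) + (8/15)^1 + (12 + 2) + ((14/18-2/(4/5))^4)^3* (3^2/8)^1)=-92299843112415325171/428456067194880-4715* sqrt(6)/22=-215949.26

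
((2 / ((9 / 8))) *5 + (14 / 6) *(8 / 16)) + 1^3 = 199 / 18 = 11.06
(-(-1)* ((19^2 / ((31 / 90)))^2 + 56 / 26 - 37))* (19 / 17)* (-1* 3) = -782174860119 / 212381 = -3682885.29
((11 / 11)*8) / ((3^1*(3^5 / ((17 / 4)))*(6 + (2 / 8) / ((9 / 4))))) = 34 / 4455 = 0.01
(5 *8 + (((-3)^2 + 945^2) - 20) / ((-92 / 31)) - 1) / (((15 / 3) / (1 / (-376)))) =13839923 / 86480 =160.04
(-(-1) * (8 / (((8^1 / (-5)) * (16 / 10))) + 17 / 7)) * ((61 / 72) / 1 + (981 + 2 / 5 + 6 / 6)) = -657371 / 960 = -684.76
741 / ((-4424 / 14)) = -741 / 316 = -2.34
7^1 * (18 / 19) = 126 / 19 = 6.63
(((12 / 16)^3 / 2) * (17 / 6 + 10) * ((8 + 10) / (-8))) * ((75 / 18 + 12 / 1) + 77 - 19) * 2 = -925155 / 1024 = -903.47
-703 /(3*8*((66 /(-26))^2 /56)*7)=-118807 /3267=-36.37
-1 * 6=-6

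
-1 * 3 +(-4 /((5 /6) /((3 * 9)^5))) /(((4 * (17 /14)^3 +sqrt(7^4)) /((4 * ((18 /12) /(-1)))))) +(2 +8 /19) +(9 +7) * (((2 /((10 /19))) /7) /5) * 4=942600031306853 /128102275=7358183.38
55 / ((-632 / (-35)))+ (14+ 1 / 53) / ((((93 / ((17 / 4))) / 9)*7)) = 28126519 / 7268632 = 3.87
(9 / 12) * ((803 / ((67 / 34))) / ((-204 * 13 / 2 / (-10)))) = 4015 / 1742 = 2.30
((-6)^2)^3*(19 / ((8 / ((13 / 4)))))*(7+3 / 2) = 3061071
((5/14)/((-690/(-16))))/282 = 0.00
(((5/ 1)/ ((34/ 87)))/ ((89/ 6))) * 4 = 5220/ 1513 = 3.45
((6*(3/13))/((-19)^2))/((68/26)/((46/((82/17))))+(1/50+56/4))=6900/25715113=0.00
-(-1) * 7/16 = 7/16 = 0.44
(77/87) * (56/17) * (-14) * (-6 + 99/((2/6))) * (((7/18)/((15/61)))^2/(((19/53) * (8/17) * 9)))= -3536634336697/180755550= -19565.84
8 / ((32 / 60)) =15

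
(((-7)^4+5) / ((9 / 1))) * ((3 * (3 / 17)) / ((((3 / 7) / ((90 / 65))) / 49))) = 22405.19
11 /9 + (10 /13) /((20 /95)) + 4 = 2077 /234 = 8.88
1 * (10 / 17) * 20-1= 183 / 17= 10.76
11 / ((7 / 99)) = 1089 / 7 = 155.57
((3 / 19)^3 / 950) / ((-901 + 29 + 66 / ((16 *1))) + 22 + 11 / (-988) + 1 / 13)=-0.00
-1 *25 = -25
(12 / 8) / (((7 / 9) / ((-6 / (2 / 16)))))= -648 / 7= -92.57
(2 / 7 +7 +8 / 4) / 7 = 65 / 49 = 1.33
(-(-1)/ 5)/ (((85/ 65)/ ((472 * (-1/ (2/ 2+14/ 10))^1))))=-1534/ 51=-30.08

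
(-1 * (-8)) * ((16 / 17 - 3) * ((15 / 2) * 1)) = -2100 / 17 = -123.53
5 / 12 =0.42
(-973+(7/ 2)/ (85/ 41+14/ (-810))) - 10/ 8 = -33200829/ 34138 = -972.55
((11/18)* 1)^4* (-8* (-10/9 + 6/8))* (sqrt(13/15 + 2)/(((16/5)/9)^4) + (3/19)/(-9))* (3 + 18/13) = -14641/472392 + 34772375* sqrt(645)/4718592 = 187.12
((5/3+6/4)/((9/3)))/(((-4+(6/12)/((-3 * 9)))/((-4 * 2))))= 456/217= 2.10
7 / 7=1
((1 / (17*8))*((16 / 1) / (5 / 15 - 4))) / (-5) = 6 / 935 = 0.01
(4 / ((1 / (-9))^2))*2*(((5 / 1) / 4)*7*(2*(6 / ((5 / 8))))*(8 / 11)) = 870912 / 11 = 79173.82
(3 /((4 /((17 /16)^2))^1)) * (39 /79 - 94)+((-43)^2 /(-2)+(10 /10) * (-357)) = -110072753 /80896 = -1360.67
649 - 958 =-309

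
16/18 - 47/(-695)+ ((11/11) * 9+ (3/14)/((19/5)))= 16659773/1663830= 10.01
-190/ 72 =-95/ 36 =-2.64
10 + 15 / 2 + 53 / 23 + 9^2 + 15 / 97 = 450479 / 4462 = 100.96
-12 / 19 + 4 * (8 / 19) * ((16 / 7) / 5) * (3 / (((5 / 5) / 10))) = 22.47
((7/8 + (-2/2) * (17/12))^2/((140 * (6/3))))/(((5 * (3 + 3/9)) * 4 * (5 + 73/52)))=2197/895104000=0.00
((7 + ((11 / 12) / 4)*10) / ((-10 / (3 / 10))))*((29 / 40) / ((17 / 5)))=-6467 / 108800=-0.06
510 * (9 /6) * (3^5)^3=10976913855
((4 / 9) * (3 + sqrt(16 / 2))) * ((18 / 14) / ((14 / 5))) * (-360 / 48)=-225 / 49- 150 * sqrt(2) / 49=-8.92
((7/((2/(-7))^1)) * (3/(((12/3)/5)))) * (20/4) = -3675/8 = -459.38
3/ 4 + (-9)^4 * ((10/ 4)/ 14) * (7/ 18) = 3651/ 8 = 456.38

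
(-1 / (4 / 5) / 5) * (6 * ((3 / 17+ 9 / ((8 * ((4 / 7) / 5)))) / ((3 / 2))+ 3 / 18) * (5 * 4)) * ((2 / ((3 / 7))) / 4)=-195545 / 816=-239.64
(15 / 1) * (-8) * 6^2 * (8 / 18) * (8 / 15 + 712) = -1368064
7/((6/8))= 28/3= 9.33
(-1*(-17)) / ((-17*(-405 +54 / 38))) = 19 / 7668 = 0.00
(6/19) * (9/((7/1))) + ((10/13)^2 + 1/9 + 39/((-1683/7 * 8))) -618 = -186696109669/302630328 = -616.91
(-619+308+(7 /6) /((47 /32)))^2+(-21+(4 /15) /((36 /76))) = 28690407184 /298215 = 96207.12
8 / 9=0.89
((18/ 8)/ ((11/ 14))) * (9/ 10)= 567/ 220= 2.58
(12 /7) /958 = 6 /3353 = 0.00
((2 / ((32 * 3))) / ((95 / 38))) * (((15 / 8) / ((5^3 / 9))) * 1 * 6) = 27 / 4000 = 0.01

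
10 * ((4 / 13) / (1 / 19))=760 / 13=58.46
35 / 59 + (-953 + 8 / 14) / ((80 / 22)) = -4317083 / 16520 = -261.32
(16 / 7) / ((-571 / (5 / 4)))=-0.01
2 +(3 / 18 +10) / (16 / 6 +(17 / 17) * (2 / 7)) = 5.44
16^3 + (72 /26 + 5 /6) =319769 /78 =4099.60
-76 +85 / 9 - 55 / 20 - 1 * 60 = -4655 / 36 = -129.31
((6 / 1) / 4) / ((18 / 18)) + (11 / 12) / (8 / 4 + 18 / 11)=841 / 480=1.75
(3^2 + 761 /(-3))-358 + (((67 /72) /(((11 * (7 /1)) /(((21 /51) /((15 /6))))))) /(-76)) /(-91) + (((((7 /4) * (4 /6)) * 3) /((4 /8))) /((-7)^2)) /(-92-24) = -4068601480717 /6750984240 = -602.67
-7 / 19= -0.37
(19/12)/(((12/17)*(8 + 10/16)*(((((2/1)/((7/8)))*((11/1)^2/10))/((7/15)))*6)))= 15827/21640608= 0.00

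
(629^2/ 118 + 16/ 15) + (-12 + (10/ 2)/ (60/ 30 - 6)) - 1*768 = 9107381/ 3540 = 2572.71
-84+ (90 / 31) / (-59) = -153726 / 1829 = -84.05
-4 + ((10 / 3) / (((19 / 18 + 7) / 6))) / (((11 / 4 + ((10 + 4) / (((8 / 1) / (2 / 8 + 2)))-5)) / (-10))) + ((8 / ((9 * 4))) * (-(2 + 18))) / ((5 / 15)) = -2788 / 87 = -32.05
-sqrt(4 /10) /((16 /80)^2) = -5 * sqrt(10) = -15.81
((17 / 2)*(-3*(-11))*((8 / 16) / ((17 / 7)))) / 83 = 231 / 332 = 0.70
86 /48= 43 /24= 1.79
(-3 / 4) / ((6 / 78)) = -39 / 4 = -9.75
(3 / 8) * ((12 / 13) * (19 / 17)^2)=3249 / 7514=0.43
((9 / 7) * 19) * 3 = 513 / 7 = 73.29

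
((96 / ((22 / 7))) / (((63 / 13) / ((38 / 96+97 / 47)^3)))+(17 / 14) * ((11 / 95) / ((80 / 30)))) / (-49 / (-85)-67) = -25124773738219241 / 17782947974905344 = -1.41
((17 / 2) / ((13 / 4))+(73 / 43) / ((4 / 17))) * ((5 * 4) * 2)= 219810 / 559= 393.22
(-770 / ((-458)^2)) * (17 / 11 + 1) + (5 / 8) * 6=3.74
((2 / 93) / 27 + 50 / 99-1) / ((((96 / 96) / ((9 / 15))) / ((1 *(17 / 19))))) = -0.27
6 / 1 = 6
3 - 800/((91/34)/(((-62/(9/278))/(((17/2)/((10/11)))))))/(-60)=-27496519/27027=-1017.37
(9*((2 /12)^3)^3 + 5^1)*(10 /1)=27993605 /559872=50.00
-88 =-88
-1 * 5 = -5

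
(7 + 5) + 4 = 16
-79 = -79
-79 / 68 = -1.16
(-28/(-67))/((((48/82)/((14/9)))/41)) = 82369/1809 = 45.53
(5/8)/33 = 5/264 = 0.02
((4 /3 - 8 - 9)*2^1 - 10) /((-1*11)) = 124 /33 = 3.76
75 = 75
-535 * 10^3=-535000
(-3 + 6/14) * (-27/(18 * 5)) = 27/35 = 0.77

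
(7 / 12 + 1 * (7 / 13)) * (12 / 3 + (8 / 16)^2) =2975 / 624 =4.77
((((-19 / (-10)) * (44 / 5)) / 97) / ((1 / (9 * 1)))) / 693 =38 / 16975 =0.00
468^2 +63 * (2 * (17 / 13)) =2849454 / 13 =219188.77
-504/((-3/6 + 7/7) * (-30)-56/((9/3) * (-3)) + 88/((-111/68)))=167832/20875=8.04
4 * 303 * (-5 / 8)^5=-946875 / 8192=-115.59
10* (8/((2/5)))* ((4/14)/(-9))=-400/63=-6.35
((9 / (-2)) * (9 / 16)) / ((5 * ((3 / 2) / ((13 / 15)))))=-117 / 400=-0.29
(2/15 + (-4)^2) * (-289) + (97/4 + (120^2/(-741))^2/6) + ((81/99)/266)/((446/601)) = -143791726911299/31427566170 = -4575.34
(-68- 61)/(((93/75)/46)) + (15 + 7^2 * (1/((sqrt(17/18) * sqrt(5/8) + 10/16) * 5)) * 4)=-17444247/3565 + 9408 * sqrt(85)/575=-4742.35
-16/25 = -0.64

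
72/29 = 2.48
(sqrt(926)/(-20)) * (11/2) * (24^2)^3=-262766592 * sqrt(926)/5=-1599210517.88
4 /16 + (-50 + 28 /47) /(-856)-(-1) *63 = 63.31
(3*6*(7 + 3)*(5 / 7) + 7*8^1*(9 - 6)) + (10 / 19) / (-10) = 39437 / 133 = 296.52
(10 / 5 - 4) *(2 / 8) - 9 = -19 / 2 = -9.50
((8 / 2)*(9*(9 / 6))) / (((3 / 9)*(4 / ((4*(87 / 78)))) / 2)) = 4698 / 13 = 361.38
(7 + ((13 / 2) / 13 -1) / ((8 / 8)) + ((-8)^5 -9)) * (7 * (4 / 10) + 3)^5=-1344321216609 / 6250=-215091394.66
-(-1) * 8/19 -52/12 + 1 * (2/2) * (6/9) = -185/57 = -3.25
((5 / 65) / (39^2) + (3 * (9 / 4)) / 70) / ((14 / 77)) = 5875661 / 11072880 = 0.53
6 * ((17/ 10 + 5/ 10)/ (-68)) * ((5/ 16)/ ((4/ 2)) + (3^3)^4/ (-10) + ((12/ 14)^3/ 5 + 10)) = 96227469393/ 9329600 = 10314.21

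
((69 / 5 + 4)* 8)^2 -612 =491644 / 25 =19665.76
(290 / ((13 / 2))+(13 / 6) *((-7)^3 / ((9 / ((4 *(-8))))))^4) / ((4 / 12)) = 14378702971097.50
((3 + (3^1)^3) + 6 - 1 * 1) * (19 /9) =665 /9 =73.89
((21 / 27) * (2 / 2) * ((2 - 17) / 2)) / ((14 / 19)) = -95 / 12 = -7.92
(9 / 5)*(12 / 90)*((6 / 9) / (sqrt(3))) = 4*sqrt(3) / 75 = 0.09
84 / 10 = 42 / 5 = 8.40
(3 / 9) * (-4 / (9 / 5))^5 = -3200000 / 177147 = -18.06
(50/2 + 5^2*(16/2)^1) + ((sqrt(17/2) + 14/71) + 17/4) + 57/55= sqrt(34)/2 + 3600153/15620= 233.40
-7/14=-1/2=-0.50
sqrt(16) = 4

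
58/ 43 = 1.35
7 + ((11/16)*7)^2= 7721/256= 30.16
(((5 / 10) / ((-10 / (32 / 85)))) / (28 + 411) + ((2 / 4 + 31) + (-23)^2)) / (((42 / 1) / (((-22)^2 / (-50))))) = -8435739213 / 65301250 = -129.18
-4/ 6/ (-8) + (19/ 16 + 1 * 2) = 157/ 48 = 3.27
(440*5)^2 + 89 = 4840089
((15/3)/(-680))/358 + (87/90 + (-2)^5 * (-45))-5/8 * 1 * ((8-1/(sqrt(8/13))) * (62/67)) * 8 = 155 * sqrt(26)/134 + 68697379387/48931440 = 1409.85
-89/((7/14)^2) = -356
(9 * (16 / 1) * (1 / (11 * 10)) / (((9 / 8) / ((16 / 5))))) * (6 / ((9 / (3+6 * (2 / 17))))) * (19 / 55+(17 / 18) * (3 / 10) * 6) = 193536 / 10285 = 18.82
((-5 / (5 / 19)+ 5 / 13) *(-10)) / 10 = 242 / 13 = 18.62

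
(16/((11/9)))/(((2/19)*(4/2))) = 684/11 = 62.18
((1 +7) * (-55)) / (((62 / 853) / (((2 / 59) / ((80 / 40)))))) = -187660 / 1829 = -102.60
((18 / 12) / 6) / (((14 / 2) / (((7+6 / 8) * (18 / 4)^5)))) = 1830519 / 3584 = 510.75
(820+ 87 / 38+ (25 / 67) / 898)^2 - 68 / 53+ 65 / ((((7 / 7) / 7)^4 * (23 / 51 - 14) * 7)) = 8070385723319611815195 / 11964743875740767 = 674513.87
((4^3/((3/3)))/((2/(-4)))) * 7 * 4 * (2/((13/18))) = -9924.92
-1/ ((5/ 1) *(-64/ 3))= 3/ 320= 0.01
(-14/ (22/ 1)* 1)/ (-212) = 7/ 2332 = 0.00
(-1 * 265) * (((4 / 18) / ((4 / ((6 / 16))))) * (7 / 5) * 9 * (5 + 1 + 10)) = -1113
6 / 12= 1 / 2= 0.50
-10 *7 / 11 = -70 / 11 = -6.36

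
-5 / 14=-0.36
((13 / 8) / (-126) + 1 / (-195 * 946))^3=-63929465927623477 / 29764945279370036736000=-0.00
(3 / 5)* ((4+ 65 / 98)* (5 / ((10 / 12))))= 4113 / 245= 16.79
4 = 4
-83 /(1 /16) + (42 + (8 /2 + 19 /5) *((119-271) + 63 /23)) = -281777 /115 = -2450.23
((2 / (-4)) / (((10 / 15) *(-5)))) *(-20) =-3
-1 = -1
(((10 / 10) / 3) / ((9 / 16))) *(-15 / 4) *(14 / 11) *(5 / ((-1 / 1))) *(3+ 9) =5600 / 33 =169.70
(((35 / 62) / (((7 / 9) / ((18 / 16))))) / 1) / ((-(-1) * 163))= 0.01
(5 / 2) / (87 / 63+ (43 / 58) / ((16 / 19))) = 48720 / 44069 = 1.11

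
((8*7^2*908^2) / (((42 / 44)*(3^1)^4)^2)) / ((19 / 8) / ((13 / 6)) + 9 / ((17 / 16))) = 2822014953472 / 499377393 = 5651.07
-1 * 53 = -53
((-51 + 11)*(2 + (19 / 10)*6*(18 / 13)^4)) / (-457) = 3.84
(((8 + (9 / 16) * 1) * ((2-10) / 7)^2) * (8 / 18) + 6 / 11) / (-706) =-13379 / 1712403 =-0.01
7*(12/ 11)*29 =2436/ 11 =221.45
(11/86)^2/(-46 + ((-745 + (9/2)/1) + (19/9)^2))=-9801/468503318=-0.00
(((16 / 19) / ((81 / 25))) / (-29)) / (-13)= 400 / 580203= 0.00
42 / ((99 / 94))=1316 / 33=39.88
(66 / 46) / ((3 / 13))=143 / 23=6.22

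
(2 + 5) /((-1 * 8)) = -7 /8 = -0.88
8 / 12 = 2 / 3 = 0.67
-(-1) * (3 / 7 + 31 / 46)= 355 / 322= 1.10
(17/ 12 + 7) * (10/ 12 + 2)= 1717/ 72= 23.85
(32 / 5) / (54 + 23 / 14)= 448 / 3895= 0.12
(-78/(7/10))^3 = -474552000/343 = -1383533.53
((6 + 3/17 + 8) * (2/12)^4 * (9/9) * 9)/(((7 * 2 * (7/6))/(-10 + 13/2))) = -241/11424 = -0.02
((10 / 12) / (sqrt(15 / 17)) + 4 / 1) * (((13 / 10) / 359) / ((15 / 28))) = 91 * sqrt(255) / 242325 + 728 / 26925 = 0.03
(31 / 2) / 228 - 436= -198785 / 456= -435.93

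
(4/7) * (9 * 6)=216/7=30.86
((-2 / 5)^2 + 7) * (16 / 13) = 2864 / 325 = 8.81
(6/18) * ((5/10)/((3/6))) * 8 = 8/3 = 2.67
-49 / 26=-1.88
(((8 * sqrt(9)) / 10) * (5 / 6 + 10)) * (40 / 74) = 520 / 37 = 14.05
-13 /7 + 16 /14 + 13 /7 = 8 /7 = 1.14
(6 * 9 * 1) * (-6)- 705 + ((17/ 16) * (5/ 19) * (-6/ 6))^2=-95088839/ 92416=-1028.92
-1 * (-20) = 20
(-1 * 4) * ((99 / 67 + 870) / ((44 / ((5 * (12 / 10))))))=-350334 / 737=-475.35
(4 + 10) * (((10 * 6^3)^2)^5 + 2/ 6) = 92851046282708010317905920000000014/ 3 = 30950348760902670105968640000000000.00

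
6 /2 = 3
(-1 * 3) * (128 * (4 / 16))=-96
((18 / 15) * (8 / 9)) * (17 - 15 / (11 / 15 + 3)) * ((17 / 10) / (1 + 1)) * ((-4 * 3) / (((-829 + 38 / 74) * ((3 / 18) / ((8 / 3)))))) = 7316528 / 2682225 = 2.73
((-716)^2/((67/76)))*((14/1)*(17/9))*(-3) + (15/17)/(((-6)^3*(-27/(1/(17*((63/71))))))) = -109403191664275223/2371425336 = -46133938.95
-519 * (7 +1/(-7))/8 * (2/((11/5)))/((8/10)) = -38925/77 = -505.52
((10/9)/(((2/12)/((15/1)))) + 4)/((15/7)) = 728/15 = 48.53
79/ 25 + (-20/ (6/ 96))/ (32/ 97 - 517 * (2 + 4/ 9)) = 9412021/ 2757475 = 3.41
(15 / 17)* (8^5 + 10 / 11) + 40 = 5414350 / 187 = 28953.74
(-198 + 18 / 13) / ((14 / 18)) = -23004 / 91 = -252.79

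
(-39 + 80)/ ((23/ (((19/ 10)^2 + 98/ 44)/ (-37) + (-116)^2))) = 22453763939/ 936100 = 23986.50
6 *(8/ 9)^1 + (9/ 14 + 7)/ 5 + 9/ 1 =3331/ 210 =15.86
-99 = -99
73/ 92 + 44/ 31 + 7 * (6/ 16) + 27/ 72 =14867/ 2852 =5.21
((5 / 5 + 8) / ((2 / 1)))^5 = 1845.28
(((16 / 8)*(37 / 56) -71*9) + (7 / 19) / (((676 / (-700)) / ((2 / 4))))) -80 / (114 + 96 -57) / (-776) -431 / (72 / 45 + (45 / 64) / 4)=-2670724714267315 / 3032919879444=-880.58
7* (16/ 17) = 112/ 17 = 6.59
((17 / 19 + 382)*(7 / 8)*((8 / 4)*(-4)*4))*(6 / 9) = -7147.37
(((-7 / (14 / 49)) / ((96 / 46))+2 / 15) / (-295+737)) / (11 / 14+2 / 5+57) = -12999 / 28804256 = -0.00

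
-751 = -751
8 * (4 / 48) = 2 / 3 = 0.67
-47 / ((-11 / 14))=658 / 11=59.82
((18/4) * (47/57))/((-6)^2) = 47/456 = 0.10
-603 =-603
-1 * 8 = -8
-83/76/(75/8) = -166/1425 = -0.12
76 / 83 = 0.92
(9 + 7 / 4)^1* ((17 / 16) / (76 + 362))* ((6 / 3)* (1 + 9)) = 3655 / 7008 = 0.52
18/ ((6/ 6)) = 18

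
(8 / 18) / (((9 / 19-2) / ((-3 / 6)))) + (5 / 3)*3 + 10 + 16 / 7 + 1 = 33674 / 1827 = 18.43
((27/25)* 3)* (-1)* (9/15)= -243/125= -1.94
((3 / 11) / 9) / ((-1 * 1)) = -1 / 33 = -0.03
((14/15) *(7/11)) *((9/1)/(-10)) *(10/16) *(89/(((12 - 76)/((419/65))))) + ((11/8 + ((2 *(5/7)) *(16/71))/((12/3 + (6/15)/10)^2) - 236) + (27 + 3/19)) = -36048834783003589/176318849907200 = -204.45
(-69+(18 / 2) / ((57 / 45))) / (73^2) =-1176 / 101251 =-0.01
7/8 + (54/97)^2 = 89191/75272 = 1.18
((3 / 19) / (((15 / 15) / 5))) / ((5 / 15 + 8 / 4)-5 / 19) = 45 / 118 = 0.38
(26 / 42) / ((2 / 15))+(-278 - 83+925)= 568.64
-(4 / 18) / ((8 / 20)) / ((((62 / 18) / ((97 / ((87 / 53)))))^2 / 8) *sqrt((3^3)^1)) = -1057195240 *sqrt(3) / 7273809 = -251.74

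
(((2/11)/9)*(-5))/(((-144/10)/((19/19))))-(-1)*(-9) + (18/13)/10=-2051239/231660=-8.85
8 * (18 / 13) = 144 / 13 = 11.08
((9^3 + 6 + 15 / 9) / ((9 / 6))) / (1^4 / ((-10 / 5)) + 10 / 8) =17680 / 27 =654.81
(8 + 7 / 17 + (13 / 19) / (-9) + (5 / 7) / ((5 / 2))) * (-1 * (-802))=140701276 / 20349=6914.41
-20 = -20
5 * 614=3070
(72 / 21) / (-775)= -24 / 5425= -0.00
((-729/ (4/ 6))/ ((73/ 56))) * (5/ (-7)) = 43740/ 73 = 599.18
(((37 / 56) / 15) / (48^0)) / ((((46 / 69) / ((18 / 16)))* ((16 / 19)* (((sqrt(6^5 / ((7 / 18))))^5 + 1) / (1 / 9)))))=-1687903 / 550102655919495229128998512640 + 10167979873968* sqrt(21) / 268604812460691029848143805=0.00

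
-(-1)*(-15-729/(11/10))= -7455/11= -677.73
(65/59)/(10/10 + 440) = 65/26019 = 0.00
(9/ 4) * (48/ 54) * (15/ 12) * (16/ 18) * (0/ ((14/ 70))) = 0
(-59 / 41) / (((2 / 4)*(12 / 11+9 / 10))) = -12980 / 8979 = -1.45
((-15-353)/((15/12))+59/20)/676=-5829/13520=-0.43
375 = 375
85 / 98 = 0.87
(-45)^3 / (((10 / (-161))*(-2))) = -2934225 / 4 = -733556.25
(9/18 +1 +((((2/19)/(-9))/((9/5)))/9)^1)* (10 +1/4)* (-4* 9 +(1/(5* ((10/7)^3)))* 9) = -33472981421/61560000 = -543.75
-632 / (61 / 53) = -33496 / 61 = -549.11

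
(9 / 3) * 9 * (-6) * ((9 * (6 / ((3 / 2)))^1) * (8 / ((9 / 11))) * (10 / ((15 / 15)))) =-570240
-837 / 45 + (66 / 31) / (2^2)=-5601 / 310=-18.07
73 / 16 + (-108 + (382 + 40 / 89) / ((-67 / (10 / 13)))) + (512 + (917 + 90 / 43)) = 1323.26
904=904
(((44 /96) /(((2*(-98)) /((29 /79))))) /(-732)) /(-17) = -319 /4624389504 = -0.00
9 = 9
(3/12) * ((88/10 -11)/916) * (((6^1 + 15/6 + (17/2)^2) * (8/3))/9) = -3553/247320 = -0.01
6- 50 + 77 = 33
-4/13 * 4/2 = -8/13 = -0.62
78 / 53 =1.47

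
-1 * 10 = -10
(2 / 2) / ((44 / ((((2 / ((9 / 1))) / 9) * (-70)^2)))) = 2450 / 891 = 2.75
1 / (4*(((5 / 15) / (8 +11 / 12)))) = 107 / 16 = 6.69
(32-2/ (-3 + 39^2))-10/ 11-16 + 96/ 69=12509/ 759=16.48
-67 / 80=-0.84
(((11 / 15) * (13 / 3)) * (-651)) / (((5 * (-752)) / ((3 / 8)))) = 31031 / 150400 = 0.21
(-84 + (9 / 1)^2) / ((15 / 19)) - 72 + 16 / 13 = -4847 / 65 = -74.57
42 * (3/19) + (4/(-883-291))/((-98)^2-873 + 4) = 646058032/97421455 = 6.63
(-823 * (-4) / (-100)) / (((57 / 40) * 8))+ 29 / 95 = -736 / 285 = -2.58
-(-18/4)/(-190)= -0.02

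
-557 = -557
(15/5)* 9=27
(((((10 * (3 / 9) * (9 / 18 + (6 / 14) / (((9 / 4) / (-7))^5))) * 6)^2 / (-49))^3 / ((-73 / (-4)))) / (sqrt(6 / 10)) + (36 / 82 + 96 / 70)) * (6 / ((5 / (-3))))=-46764 / 7175 + 22080110086984865052738363837438445225000000000 * sqrt(15) / 166470621277652726241191349488571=513699642573494.03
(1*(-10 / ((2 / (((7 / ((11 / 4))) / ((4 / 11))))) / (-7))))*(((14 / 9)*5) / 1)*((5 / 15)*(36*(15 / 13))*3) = 1029000 / 13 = 79153.85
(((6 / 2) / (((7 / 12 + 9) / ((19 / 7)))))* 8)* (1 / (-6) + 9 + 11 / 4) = 63384 / 805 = 78.74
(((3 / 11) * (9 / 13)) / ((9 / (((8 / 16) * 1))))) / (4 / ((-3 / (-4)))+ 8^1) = 9 / 11440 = 0.00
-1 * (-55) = 55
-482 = -482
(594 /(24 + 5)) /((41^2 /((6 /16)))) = 891 /194996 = 0.00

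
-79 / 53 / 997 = -79 / 52841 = -0.00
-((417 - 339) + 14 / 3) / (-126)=124 / 189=0.66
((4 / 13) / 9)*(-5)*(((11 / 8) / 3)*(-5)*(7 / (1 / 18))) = 1925 / 39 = 49.36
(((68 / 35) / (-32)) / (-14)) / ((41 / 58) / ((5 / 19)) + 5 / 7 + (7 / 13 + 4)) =0.00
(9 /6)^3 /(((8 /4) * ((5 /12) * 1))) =81 /20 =4.05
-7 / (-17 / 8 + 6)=-56 / 31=-1.81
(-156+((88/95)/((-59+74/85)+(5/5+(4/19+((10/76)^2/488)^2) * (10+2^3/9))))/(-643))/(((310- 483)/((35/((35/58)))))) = 5508712101091688585736/105327956894132674567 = 52.30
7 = 7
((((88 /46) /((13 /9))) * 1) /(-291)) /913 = -12 /2407249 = -0.00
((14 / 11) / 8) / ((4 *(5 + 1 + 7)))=7 / 2288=0.00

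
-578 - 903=-1481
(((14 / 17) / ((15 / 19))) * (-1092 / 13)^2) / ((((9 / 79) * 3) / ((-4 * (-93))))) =2042897024 / 255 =8011360.88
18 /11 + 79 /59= 1931 /649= 2.98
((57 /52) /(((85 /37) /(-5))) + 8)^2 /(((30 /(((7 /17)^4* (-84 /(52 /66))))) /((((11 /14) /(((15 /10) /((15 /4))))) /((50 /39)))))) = -4.93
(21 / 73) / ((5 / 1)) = 21 / 365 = 0.06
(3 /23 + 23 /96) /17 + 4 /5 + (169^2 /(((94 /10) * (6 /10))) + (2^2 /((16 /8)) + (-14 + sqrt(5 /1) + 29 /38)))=sqrt(5) + 846973127537 /167598240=5055.83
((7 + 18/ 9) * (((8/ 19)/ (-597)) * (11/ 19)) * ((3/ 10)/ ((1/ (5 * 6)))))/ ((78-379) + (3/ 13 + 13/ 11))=339768/ 3077654599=0.00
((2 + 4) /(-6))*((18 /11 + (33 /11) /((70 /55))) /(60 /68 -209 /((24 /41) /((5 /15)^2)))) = 1129140 /10967341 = 0.10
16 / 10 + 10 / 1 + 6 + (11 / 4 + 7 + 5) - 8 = 24.35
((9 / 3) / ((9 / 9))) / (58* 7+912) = 3 / 1318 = 0.00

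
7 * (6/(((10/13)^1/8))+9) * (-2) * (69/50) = -172431/125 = -1379.45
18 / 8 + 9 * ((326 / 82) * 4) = 23841 / 164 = 145.37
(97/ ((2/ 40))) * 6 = 11640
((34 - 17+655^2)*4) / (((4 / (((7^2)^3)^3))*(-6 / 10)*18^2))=-3593918862524150513.67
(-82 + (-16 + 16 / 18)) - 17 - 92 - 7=-1918 / 9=-213.11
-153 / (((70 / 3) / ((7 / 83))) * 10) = -459 / 8300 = -0.06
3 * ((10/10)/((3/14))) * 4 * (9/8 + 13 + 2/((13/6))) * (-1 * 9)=-98595/13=-7584.23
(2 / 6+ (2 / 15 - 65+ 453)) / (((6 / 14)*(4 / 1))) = 40789 / 180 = 226.61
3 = 3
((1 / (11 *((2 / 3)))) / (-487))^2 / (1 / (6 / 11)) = 27 / 631343878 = 0.00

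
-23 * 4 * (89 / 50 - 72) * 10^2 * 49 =31655176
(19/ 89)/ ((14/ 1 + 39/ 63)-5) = 399/ 17978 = 0.02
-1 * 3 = -3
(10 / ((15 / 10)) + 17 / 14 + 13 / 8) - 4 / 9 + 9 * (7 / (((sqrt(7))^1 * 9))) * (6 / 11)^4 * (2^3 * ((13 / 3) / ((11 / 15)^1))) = 4567 / 504 + 673920 * sqrt(7) / 161051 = 20.13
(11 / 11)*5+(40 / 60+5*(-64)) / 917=12797 / 2751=4.65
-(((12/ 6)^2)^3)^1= -64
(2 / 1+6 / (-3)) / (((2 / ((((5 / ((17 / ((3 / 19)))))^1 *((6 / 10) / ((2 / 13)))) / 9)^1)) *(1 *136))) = 0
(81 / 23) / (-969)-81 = -81.00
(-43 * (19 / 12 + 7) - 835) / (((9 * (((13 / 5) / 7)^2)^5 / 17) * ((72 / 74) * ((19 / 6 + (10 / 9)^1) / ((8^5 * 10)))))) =-3582950560590.89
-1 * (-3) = 3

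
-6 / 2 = -3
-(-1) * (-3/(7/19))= -57/7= -8.14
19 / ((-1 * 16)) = -19 / 16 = -1.19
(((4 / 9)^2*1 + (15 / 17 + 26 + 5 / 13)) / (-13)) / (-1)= 491642 / 232713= 2.11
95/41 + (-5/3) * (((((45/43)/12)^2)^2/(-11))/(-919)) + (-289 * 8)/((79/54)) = -45222046510787790977/28657145728473856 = -1578.04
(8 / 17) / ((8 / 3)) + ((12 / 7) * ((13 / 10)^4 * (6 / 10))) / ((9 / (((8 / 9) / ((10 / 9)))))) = 813662 / 1859375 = 0.44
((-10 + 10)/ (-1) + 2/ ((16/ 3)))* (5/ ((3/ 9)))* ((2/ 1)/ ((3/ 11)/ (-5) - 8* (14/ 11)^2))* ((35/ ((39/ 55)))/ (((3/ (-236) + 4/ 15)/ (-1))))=15460396875/ 92011751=168.03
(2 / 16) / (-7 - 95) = -1 / 816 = -0.00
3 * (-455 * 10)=-13650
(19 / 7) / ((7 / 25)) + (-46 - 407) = -21722 / 49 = -443.31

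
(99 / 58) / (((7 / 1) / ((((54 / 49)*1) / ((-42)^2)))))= 297 / 1949612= 0.00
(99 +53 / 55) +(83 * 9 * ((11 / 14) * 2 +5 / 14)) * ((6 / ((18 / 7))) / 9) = 52081 / 110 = 473.46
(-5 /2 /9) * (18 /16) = -5 /16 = -0.31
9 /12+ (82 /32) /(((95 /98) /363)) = 729837 /760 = 960.31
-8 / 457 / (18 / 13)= -52 / 4113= -0.01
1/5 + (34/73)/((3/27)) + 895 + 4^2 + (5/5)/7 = 2339191/2555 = 915.53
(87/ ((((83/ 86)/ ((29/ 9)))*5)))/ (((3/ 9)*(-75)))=-72326/ 31125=-2.32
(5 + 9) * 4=56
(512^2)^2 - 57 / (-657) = 15049565405203 / 219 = 68719476736.09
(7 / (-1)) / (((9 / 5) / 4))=-140 / 9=-15.56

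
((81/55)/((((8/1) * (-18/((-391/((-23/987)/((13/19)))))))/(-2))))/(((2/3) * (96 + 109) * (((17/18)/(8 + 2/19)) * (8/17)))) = 371034027/11840800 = 31.34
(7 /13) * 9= 63 /13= 4.85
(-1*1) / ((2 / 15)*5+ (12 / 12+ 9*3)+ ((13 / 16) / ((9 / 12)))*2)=-6 / 185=-0.03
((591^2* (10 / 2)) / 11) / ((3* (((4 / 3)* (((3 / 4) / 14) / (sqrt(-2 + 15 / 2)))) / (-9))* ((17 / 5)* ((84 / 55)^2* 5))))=-160087125* sqrt(22) / 1904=-394367.21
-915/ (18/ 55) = -16775/ 6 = -2795.83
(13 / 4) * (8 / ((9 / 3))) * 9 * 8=624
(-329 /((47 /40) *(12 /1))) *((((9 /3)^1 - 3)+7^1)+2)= -210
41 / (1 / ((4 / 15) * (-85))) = -929.33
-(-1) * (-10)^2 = 100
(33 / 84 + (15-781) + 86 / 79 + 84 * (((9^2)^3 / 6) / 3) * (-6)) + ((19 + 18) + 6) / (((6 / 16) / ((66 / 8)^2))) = -32899757337 / 2212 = -14873308.02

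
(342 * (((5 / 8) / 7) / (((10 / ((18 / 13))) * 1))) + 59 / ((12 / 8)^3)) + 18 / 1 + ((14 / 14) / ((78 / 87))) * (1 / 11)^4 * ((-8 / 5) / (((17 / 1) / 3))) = 39.71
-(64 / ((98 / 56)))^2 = -65536 / 49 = -1337.47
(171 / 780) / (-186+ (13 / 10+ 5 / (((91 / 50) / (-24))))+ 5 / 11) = -4389 / 5008594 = -0.00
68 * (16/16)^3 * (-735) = -49980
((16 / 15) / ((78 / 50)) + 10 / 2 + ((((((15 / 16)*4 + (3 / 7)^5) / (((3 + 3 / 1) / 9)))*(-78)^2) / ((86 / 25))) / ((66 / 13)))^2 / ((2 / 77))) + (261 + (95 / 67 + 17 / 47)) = 524200131093561204761534339 / 3518744742655938432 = 148973616.85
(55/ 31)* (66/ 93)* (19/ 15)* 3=4598/ 961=4.78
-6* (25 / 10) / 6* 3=-15 / 2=-7.50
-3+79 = 76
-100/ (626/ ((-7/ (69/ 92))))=1400/ 939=1.49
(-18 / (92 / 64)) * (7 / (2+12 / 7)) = -7056 / 299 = -23.60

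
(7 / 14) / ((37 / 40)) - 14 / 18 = -0.24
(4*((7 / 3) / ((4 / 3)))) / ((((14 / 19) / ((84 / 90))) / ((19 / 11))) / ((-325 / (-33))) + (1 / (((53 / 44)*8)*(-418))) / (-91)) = 243754420 / 1616171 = 150.82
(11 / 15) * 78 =286 / 5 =57.20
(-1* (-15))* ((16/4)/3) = 20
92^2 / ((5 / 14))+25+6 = 118651 / 5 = 23730.20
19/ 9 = 2.11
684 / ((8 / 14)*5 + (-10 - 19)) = -26.16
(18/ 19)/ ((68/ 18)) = 81/ 323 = 0.25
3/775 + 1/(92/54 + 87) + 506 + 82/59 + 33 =11836098373/21902275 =540.40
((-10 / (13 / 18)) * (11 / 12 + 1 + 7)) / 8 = -15.43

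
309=309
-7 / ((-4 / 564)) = 987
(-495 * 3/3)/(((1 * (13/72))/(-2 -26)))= 997920/13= 76763.08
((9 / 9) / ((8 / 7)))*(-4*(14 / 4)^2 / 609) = -49 / 696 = -0.07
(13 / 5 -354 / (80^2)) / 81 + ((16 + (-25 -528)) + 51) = -125963057 / 259200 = -485.97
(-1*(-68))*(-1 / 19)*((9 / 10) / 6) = -51 / 95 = -0.54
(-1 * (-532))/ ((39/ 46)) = 627.49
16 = 16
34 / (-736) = -17 / 368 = -0.05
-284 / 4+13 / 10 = -697 / 10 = -69.70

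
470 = 470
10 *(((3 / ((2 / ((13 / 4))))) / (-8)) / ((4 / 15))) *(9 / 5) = -41.13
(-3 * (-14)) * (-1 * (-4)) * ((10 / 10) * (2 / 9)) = 112 / 3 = 37.33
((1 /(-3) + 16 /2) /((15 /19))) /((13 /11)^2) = 52877 /7605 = 6.95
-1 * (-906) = 906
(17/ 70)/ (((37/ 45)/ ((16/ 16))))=153/ 518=0.30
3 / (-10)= -3 / 10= -0.30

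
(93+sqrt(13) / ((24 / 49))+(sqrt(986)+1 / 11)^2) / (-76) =-32640 / 2299-49*sqrt(13) / 1824-sqrt(986) / 418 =-14.37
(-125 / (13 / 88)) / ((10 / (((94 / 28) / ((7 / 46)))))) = -1189100 / 637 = -1866.72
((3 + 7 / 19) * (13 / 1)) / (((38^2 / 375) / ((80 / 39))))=160000 / 6859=23.33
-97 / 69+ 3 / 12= -319 / 276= -1.16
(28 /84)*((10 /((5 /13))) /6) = 13 /9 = 1.44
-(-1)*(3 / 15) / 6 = 1 / 30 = 0.03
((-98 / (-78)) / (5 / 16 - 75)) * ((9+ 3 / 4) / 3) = -196 / 3585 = -0.05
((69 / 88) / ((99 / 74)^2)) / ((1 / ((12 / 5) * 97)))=101.99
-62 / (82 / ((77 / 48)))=-2387 / 1968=-1.21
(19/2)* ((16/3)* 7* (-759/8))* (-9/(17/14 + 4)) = 4239774/73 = 58079.10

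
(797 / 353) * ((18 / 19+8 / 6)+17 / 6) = 464651 / 40242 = 11.55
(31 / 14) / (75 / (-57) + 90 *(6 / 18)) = 589 / 7630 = 0.08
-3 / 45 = -1 / 15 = -0.07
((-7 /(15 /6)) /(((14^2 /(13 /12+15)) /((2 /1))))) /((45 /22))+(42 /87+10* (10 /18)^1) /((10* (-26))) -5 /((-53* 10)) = -22511779 /94410225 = -0.24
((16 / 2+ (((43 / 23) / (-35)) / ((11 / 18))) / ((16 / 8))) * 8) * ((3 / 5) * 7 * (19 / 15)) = 10708856 / 31625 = 338.62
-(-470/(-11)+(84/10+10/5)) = -2922/55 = -53.13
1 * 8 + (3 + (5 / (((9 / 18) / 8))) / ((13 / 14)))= 1263 / 13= 97.15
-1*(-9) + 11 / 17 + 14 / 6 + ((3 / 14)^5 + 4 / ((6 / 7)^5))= 20.63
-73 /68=-1.07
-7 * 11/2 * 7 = -539/2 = -269.50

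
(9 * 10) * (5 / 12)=75 / 2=37.50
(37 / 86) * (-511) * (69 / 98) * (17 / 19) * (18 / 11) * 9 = -256630113 / 125818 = -2039.69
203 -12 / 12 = 202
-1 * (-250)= 250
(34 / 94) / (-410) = -17 / 19270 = -0.00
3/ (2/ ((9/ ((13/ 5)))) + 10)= 135/ 476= 0.28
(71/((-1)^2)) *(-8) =-568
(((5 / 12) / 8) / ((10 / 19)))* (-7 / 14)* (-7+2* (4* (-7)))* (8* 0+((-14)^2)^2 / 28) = 136857 / 32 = 4276.78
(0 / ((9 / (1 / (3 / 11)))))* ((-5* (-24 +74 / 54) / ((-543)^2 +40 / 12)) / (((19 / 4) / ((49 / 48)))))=0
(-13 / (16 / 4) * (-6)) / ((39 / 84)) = 42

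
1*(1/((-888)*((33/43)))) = -43/29304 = -0.00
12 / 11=1.09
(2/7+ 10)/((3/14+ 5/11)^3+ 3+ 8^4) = 37566144/14971722863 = 0.00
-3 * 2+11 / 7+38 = 235 / 7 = 33.57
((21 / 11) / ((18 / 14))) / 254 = 49 / 8382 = 0.01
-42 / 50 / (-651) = 1 / 775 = 0.00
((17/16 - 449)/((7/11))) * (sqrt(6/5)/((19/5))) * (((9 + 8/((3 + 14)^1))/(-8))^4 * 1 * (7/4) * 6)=-158911324877151 * sqrt(30)/207998025728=-4184.62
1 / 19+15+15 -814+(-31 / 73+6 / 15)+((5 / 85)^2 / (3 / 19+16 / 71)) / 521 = -423226771243043 / 539849339755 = -783.97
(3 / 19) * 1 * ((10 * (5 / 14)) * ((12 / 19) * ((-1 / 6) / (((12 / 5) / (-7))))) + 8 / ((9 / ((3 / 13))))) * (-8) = -1.64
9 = 9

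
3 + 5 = 8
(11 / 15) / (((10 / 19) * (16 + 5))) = 209 / 3150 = 0.07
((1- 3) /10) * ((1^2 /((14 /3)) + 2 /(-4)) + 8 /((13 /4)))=-198 /455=-0.44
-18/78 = -3/13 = -0.23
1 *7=7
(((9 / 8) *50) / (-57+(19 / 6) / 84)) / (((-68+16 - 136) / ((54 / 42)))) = 18225 / 2698646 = 0.01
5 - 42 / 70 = 4.40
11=11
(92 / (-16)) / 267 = -23 / 1068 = -0.02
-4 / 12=-0.33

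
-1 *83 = -83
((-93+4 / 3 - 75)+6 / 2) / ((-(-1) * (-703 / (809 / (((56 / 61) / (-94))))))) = -1138826873 / 59052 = -19285.15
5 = 5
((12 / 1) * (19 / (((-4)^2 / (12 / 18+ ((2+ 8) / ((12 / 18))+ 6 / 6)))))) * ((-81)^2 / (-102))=-1038825 / 68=-15276.84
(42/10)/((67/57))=1197/335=3.57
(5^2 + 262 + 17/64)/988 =18385/63232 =0.29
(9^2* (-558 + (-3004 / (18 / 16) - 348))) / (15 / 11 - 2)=455202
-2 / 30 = -1 / 15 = -0.07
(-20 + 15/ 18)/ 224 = -115/ 1344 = -0.09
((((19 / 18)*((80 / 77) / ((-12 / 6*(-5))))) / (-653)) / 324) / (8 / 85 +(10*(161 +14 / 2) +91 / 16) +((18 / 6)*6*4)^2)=-25840 / 342462698686647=-0.00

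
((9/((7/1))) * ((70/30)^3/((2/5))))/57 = 245/342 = 0.72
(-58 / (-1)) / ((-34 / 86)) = -2494 / 17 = -146.71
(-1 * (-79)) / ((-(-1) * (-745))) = -79 / 745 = -0.11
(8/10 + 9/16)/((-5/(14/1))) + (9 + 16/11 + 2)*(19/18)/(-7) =-789059/138600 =-5.69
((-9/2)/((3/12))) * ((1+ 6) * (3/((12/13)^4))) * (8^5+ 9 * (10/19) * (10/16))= -497936786711/29184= -17061978.71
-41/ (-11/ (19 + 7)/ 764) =814424/ 11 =74038.55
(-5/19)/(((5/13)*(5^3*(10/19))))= -13/1250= -0.01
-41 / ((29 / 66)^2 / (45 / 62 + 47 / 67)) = -529447842 / 1746757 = -303.10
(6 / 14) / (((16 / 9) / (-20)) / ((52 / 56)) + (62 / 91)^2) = 159705 / 137308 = 1.16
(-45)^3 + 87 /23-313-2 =-2103033 /23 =-91436.22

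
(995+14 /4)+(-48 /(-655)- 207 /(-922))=998.80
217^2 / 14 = 6727 / 2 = 3363.50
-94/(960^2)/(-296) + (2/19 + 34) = 88385127293/2591539200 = 34.11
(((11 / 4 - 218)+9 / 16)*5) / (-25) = 687 / 16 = 42.94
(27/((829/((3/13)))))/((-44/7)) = -567/474188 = -0.00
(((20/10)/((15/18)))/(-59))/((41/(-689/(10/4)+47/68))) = 280407/1028075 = 0.27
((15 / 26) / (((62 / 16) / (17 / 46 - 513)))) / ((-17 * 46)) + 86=312033109 / 3624179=86.10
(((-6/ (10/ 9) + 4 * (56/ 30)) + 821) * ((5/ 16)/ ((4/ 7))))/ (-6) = -43211/ 576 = -75.02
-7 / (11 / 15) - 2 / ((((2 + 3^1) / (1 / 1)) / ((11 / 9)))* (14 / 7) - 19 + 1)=-5549 / 594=-9.34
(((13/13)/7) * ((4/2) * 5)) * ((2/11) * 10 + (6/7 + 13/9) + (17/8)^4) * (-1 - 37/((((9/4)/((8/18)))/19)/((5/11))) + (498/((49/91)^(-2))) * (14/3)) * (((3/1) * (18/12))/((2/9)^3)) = 287436970436046345/32833568768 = 8754362.72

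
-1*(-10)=10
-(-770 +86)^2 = -467856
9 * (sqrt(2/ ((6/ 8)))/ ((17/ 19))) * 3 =342 * sqrt(6)/ 17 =49.28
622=622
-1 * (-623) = 623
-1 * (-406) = 406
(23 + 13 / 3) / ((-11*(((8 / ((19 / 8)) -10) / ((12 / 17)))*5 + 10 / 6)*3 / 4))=12464 / 170445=0.07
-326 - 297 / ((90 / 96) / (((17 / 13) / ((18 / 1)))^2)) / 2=-2485588 / 7605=-326.84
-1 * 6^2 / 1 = -36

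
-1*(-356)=356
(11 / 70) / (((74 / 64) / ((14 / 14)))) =176 / 1295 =0.14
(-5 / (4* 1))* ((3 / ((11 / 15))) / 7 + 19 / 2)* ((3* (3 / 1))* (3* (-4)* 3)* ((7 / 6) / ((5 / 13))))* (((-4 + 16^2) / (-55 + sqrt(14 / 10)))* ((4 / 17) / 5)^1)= -343414890 / 128503 - 68682978* sqrt(35) / 7067665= -2729.92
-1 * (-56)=56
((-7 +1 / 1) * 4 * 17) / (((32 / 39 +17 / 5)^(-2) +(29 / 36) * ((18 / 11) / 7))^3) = -463043014588787329142136768 / 16578236441295230990471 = -27930.78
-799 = -799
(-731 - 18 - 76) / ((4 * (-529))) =0.39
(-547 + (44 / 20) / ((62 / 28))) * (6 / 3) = -169262 / 155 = -1092.01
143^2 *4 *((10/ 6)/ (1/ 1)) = 408980/ 3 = 136326.67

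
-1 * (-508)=508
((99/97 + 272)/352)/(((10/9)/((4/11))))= 238347/938960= 0.25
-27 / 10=-2.70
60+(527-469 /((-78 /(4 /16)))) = 183613 /312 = 588.50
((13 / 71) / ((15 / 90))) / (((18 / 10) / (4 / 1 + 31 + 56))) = 11830 / 213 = 55.54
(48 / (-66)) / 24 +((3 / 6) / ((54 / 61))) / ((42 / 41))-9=-423065 / 49896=-8.48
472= 472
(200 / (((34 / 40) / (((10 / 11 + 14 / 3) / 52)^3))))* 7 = 2725408000 / 1342211013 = 2.03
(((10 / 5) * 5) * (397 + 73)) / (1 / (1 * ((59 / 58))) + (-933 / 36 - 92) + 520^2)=3327600 / 191360411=0.02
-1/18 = -0.06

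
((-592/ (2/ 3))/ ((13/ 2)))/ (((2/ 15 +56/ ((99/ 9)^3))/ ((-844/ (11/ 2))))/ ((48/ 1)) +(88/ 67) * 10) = -8749396085760/ 841173438079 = -10.40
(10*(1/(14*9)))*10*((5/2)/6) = 125/378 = 0.33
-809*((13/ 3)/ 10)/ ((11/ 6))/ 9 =-10517/ 495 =-21.25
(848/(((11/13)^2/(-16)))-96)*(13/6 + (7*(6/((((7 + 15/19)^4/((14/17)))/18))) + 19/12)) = -287766543215337/3855149177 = -74644.72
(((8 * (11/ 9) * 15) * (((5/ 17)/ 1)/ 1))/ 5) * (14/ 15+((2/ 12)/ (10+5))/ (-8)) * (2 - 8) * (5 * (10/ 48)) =-184525/ 3672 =-50.25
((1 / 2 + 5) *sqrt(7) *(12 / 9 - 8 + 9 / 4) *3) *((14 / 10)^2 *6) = -85701 *sqrt(7) / 100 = -2267.44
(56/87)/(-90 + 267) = 56/15399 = 0.00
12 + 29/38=485/38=12.76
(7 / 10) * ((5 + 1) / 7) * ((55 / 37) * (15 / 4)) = 495 / 148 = 3.34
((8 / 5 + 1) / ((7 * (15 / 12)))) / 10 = 26 / 875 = 0.03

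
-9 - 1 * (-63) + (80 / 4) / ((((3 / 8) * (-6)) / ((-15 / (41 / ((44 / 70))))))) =48254 / 861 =56.04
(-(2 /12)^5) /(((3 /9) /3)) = -1 /864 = -0.00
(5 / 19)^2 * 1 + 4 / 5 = 1569 / 1805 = 0.87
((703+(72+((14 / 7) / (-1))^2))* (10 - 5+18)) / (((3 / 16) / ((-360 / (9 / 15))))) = -57334400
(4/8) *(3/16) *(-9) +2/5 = -71/160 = -0.44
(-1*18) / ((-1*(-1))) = -18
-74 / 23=-3.22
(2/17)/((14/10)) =10/119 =0.08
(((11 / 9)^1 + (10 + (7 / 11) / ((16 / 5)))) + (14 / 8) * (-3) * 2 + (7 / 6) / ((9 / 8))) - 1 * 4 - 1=-14455 / 4752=-3.04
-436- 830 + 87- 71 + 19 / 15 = -18731 / 15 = -1248.73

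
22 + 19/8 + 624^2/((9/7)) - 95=2422219/8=302777.38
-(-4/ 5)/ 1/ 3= 0.27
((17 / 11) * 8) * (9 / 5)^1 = 1224 / 55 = 22.25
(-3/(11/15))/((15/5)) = -15/11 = -1.36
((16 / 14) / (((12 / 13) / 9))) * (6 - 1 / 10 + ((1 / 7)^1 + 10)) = 43797 / 245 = 178.76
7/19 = 0.37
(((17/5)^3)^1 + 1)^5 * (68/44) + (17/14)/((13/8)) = 456444991848941822036/2777099609375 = 164360324.10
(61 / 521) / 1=61 / 521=0.12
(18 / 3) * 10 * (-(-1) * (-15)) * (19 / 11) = -17100 / 11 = -1554.55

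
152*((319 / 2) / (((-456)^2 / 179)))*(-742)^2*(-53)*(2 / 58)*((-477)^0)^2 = -14363801837 / 684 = -20999710.29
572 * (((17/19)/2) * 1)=4862/19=255.89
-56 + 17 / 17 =-55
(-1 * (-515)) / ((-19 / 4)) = -2060 / 19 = -108.42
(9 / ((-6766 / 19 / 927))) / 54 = -5871 / 13532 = -0.43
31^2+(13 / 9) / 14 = 121099 / 126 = 961.10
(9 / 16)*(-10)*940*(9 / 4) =-95175 / 8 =-11896.88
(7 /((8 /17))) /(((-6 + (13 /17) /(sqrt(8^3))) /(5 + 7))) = -158473728 /5326679 -631176 * sqrt(2) /5326679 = -29.92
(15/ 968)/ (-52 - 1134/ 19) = -285/ 2054096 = -0.00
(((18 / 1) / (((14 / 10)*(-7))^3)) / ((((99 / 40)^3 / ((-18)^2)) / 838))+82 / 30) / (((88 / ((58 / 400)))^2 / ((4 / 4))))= -671168271970061 / 727583581401600000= -0.00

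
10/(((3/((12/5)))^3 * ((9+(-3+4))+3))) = 128/325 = 0.39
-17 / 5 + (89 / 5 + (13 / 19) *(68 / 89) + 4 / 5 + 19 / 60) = 16.04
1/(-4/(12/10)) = -3/10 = -0.30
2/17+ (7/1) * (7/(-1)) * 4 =-3330/17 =-195.88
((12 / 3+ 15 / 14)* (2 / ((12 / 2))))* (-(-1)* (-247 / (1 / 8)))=-70148 / 21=-3340.38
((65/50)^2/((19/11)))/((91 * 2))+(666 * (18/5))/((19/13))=43636463/26600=1640.47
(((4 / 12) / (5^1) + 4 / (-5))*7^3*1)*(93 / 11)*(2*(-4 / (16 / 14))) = 74431 / 5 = 14886.20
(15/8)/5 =3/8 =0.38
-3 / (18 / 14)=-7 / 3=-2.33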